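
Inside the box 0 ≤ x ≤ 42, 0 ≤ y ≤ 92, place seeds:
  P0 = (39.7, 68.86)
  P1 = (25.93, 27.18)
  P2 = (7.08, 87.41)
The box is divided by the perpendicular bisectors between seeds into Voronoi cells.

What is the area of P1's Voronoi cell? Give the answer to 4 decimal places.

1. box [0,42]×[0,92]: [(0, 0) (42, 0) (42, 92) (0, 92)]
2. ⊥bis P1·P0 via (32.815,48.02): [(0, 58.8612) (0, 0) (42, 0) (42, 44.9855)]  |A|=2180.7816
3. ⊥bis P1·P2 via (16.505,57.295): [(10.4637, 55.4043) (0, 52.1295) (0, 0) (42, 0) (42, 44.9855)]  |A|=2145.562
4. canonical 5-gon: [(10.4637, 55.4043) (0, 52.1295) (0, 0) (42, 0) (42, 44.9855)]
5. shoelace: 2145.562

Area of P1's cell: 2145.5620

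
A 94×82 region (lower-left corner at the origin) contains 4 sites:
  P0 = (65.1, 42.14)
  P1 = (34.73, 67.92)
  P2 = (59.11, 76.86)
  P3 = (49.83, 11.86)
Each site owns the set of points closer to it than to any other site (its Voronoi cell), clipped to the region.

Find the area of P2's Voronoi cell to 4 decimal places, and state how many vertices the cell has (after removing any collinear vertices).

Area of P2's cell: 966.8895 (4 vertices)

1. box [0,94]×[0,82]: [(0, 0) (94, 0) (94, 82) (0, 82)]
2. ⊥bis P2·P0 via (62.105,59.5): [(0, 48.7855) (94, 65.0026) (94, 82) (0, 82)]  |A|=2359.9603
3. ⊥bis P2·P1 via (46.92,72.39): [(52.2689, 57.8031) (94, 65.0026) (94, 82) (43.3961, 82)]  |A|=966.8895
4. ⊥bis P2·P3 via (54.47,44.36): [(52.2689, 57.8031) (94, 65.0026) (94, 82) (43.3961, 82)]  |A|=966.8895
5. canonical 4-gon: [(52.2689, 57.8031) (94, 65.0026) (94, 82) (43.3961, 82)]
6. shoelace: 966.8895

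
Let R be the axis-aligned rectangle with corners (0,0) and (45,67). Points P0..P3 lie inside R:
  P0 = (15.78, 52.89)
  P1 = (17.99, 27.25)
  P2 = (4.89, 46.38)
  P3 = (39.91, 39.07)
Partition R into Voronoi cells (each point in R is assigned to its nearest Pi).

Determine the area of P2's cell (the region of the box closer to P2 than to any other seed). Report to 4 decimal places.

Area of P2's cell: 305.3173

1. box [0,45]×[0,67]: [(0, 0) (45, 0) (45, 67) (0, 67)]
2. ⊥bis P2·P0 via (10.335,49.635): [(0, 66.9235) (0, 0) (40.0066, 0)]  |A|=1338.6913
3. ⊥bis P2·P1 via (11.44,36.815): [(16.0937, 40.0018) (0, 66.9235) (0, 28.981)]  |A|=305.3173
4. ⊥bis P2·P3 via (22.4,42.725): [(16.0937, 40.0018) (0, 66.9235) (0, 28.981)]  |A|=305.3173
5. canonical 3-gon: [(16.0937, 40.0018) (0, 66.9235) (0, 28.981)]
6. shoelace: 305.3173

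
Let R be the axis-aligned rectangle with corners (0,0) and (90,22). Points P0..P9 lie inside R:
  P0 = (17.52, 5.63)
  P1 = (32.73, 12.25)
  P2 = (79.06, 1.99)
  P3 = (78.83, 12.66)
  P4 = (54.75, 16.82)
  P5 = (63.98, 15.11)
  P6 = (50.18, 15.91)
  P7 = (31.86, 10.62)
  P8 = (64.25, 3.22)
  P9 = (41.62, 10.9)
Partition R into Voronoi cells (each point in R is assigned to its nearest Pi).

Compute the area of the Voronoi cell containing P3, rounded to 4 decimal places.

1. box [0,90]×[0,22]: [(0, 0) (90, 0) (90, 22) (0, 22)]
2. ⊥bis P3·P0 via (48.175,9.145): [(49.2236, 0) (90, 0) (90, 22) (46.701, 22)]  |A|=924.8294
3. ⊥bis P3·P1 via (55.78,12.455): [(55.8908, 0) (90, 0) (90, 22) (55.6951, 22)]  |A|=752.5553
4. ⊥bis P3·P2 via (78.945,7.325): [(55.8301, 6.8267) (90, 7.5633) (90, 22) (55.6951, 22)]  |A|=506.9091
5. ⊥bis P3·P4 via (66.79,14.74): [(65.4588, 7.0343) (90, 7.5633) (90, 22) (68.0442, 22)]  |A|=341.439
6. ⊥bis P3·P5 via (71.405,13.885): [(70.2919, 7.1385) (90, 7.5633) (90, 22) (72.7438, 22)]  |A|=270.4861
7. ⊥bis P3·P6 via (64.505,14.285): [(70.2919, 7.1385) (90, 7.5633) (90, 22) (72.7438, 22)]  |A|=270.4861
8. ⊥bis P3·P7 via (55.345,11.64): [(70.2919, 7.1385) (90, 7.5633) (90, 22) (72.7438, 22)]  |A|=270.4861
9. ⊥bis P3·P8 via (71.54,7.94): [(70.6508, 9.3134) (72.0346, 7.176) (90, 7.5633) (90, 22) (72.7438, 22)]  |A|=268.5977
10. ⊥bis P3·P9 via (60.225,11.78): [(70.6508, 9.3134) (72.0346, 7.176) (90, 7.5633) (90, 22) (72.7438, 22)]  |A|=268.5977
11. canonical 5-gon: [(70.6508, 9.3134) (72.0346, 7.176) (90, 7.5633) (90, 22) (72.7438, 22)]
12. shoelace: 268.5977

Area of P3's cell: 268.5977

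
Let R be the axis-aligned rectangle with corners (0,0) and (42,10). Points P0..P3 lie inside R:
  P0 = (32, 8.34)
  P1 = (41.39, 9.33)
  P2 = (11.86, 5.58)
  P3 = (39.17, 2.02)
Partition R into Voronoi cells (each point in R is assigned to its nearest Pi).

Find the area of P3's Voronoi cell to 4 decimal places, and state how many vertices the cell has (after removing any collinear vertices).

1. box [0,42]×[0,10]: [(0, 0) (42, 0) (42, 10) (0, 10)]
2. ⊥bis P3·P0 via (35.585,5.18): [(31.0191, 0) (42, 0) (42, 10) (39.8336, 10)]  |A|=65.7366
3. ⊥bis P3·P1 via (40.28,5.675): [(36.9206, 6.6952) (31.0191, 0) (42, 0) (42, 5.1526)]  |A|=49.846
4. ⊥bis P3·P2 via (25.515,3.8): [(36.9206, 6.6952) (31.0191, 0) (42, 0) (42, 5.1526)]  |A|=49.846
5. canonical 4-gon: [(36.9206, 6.6952) (31.0191, 0) (42, 0) (42, 5.1526)]
6. shoelace: 49.846

Area of P3's cell: 49.8460 (4 vertices)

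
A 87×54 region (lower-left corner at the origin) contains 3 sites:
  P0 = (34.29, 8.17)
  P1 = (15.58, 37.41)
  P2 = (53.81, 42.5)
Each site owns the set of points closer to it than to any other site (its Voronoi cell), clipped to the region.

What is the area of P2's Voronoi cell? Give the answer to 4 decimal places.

Area of P2's cell: 2005.7915

1. box [0,87]×[0,54]: [(0, 0) (87, 0) (87, 54) (0, 54)]
2. ⊥bis P2·P0 via (44.05,25.335): [(0, 50.3818) (87, 0.9137) (87, 54) (0, 54)]  |A|=2466.6475
3. ⊥bis P2·P1 via (34.695,39.955): [(36.0347, 29.8925) (87, 0.9137) (87, 54) (32.825, 54)]  |A|=2005.7915
4. canonical 4-gon: [(36.0347, 29.8925) (87, 0.9137) (87, 54) (32.825, 54)]
5. shoelace: 2005.7915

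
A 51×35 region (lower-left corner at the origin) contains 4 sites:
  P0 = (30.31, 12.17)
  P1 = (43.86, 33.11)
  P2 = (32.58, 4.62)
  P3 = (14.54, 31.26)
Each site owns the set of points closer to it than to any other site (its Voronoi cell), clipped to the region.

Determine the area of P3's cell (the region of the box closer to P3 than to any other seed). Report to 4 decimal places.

Area of P3's cell: 577.1367

1. box [0,51]×[0,35]: [(0, 0) (51, 0) (51, 35) (0, 35)]
2. ⊥bis P3·P0 via (22.425,21.715): [(0, 3.19) (38.5068, 35) (0, 35)]  |A|=612.4513
3. ⊥bis P3·P1 via (29.2,32.185): [(0, 3.19) (29.4923, 27.5532) (29.0224, 35) (0, 35)]  |A|=577.1367
4. ⊥bis P3·P2 via (23.56,17.94): [(0, 3.19) (29.4923, 27.5532) (29.0224, 35) (0, 35)]  |A|=577.1367
5. canonical 4-gon: [(0, 3.19) (29.4923, 27.5532) (29.0224, 35) (0, 35)]
6. shoelace: 577.1367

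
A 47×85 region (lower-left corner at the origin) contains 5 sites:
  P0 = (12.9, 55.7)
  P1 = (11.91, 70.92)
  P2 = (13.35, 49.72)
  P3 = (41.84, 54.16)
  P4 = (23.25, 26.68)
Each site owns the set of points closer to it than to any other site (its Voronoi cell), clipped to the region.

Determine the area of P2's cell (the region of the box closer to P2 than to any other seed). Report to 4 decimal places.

1. box [0,47]×[0,85]: [(0, 0) (47, 0) (47, 85) (0, 85)]
2. ⊥bis P2·P0 via (13.125,52.71): [(0, 51.7223) (0, 0) (47, 0) (47, 55.2591)]  |A|=2514.0642
3. ⊥bis P2·P1 via (12.63,60.32): [(0, 51.7223) (0, 0) (47, 0) (47, 55.2591)]  |A|=2514.0642
4. ⊥bis P2·P3 via (27.595,51.94): [(27.3087, 53.7773) (0, 51.7223) (0, 0) (35.6895, 0)]  |A|=1665.8781
5. ⊥bis P2·P4 via (18.3,38.2): [(29.0185, 42.8056) (27.3087, 53.7773) (0, 51.7223) (0, 30.3367)]  |A|=461.8579
6. canonical 4-gon: [(29.0185, 42.8056) (27.3087, 53.7773) (0, 51.7223) (0, 30.3367)]
7. shoelace: 461.8579

Area of P2's cell: 461.8579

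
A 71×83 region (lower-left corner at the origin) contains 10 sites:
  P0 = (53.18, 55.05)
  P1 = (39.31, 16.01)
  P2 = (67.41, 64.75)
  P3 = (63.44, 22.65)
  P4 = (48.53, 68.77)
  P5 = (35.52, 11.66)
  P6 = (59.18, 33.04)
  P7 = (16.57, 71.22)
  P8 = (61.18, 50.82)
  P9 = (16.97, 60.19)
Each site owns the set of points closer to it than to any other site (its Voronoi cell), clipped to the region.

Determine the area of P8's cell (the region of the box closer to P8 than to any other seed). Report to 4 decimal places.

1. box [0,71]×[0,83]: [(0, 0) (71, 0) (71, 83) (0, 83)]
2. ⊥bis P8·P0 via (57.18,52.935): [(29.1906, 0) (71, 0) (71, 79.0721)]  |A|=1652.9781
3. ⊥bis P8·P1 via (50.245,33.415): [(47.7032, 35.0119) (71, 20.3753) (71, 79.0721)]  |A|=683.7245
4. ⊥bis P8·P2 via (64.295,57.785): [(60.6147, 59.4309) (47.7032, 35.0119) (71, 20.3753) (71, 54.7863)]  |A|=557.617
5. ⊥bis P8·P3 via (62.31,36.735): [(60.6147, 59.4309) (48.0075, 35.5876) (71, 37.4322) (71, 54.7863)]  |A|=352.595
6. ⊥bis P8·P4 via (54.855,59.795): [(60.6147, 59.4309) (48.0075, 35.5876) (71, 37.4322) (71, 54.7863)]  |A|=352.595
7. ⊥bis P8·P5 via (48.35,31.24): [(60.6147, 59.4309) (48.0075, 35.5876) (71, 37.4322) (71, 54.7863)]  |A|=352.595
8. ⊥bis P8·P6 via (60.18,41.93): [(60.6147, 59.4309) (51.8562, 42.8663) (71, 40.7129) (71, 54.7863)]  |A|=241.0635
9. ⊥bis P8·P7 via (38.875,61.02): [(60.6147, 59.4309) (51.8562, 42.8663) (71, 40.7129) (71, 54.7863)]  |A|=241.0635
10. ⊥bis P8·P9 via (39.075,55.505): [(60.6147, 59.4309) (51.8562, 42.8663) (71, 40.7129) (71, 54.7863)]  |A|=241.0635
11. canonical 4-gon: [(60.6147, 59.4309) (51.8562, 42.8663) (71, 40.7129) (71, 54.7863)]
12. shoelace: 241.0635

Area of P8's cell: 241.0635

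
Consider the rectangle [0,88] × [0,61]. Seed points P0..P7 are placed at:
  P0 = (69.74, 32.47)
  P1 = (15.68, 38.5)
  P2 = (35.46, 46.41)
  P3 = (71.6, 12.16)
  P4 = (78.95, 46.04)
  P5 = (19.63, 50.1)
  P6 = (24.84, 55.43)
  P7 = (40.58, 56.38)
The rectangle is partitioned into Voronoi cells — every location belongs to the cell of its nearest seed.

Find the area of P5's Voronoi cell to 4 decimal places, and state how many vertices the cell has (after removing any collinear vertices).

1. box [0,88]×[0,61]: [(0, 0) (88, 0) (88, 61) (0, 61)]
2. ⊥bis P5·P0 via (44.685,41.285): [(0, 0) (30.1599, 0) (51.6212, 61) (0, 61)]  |A|=2494.324
3. ⊥bis P5·P1 via (17.655,44.3): [(0, 50.3118) (42.7404, 35.758) (51.6212, 61) (0, 61)]  |A|=879.921
4. ⊥bis P5·P2 via (27.545,48.255): [(0, 50.3118) (25.9636, 41.4708) (30.5159, 61) (0, 61)]  |A|=436.7272
5. ⊥bis P5·P3 via (45.615,31.13): [(0, 50.3118) (25.9636, 41.4708) (30.5159, 61) (0, 61)]  |A|=436.7272
6. ⊥bis P5·P4 via (49.29,48.07): [(0, 50.3118) (25.9636, 41.4708) (30.5159, 61) (0, 61)]  |A|=436.7272
7. ⊥bis P5·P6 via (22.235,52.765): [(0, 50.3118) (25.9636, 41.4708) (27.4158, 47.7008) (13.8103, 61) (0, 61)]  |A|=325.6422
8. ⊥bis P5·P7 via (30.105,53.24): [(0, 50.3118) (25.9636, 41.4708) (27.4158, 47.7008) (13.8103, 61) (0, 61)]  |A|=325.6422
9. canonical 5-gon: [(0, 50.3118) (25.9636, 41.4708) (27.4158, 47.7008) (13.8103, 61) (0, 61)]
10. shoelace: 325.6422

Area of P5's cell: 325.6422 (5 vertices)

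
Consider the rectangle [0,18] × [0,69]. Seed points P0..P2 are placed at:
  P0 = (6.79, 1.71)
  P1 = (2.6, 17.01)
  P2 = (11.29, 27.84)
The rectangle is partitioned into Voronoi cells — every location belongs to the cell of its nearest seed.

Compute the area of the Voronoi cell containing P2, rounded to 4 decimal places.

1. box [0,18]×[0,69]: [(0, 0) (18, 0) (18, 69) (0, 69)]
2. ⊥bis P2·P0 via (9.04,14.775): [(0, 16.3318) (18, 13.2319) (18, 69) (0, 69)]  |A|=975.926
3. ⊥bis P2·P1 via (6.945,22.425): [(0, 27.9977) (18, 13.5545) (18, 69) (0, 69)]  |A|=868.0308
4. canonical 4-gon: [(0, 27.9977) (18, 13.5545) (18, 69) (0, 69)]
5. shoelace: 868.0308

Area of P2's cell: 868.0308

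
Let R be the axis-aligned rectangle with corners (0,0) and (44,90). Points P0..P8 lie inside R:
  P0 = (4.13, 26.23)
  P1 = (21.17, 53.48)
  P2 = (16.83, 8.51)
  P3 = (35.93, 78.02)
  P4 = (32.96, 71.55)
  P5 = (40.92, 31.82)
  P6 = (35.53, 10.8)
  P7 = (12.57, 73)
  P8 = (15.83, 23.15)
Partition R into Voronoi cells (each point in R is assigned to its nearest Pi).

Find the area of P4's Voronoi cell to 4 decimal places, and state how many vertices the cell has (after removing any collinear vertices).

1. box [0,44]×[0,90]: [(0, 0) (44, 0) (44, 90) (0, 90)]
2. ⊥bis P4·P0 via (18.545,48.89): [(0, 60.6873) (44, 32.697) (44, 90) (0, 90)]  |A|=1905.5465
3. ⊥bis P4·P1 via (27.065,62.515): [(0, 80.1739) (44, 51.4655) (44, 90) (0, 90)]  |A|=1063.9322
4. ⊥bis P4·P2 via (24.895,40.03): [(0, 80.1739) (44, 51.4655) (44, 90) (0, 90)]  |A|=1063.9322
5. ⊥bis P4·P3 via (34.445,74.785): [(0, 80.1739) (44, 51.4655) (44, 70.3989) (1.2999, 90) (0, 90)]  |A|=645.4464
6. ⊥bis P4·P5 via (36.94,51.685): [(0, 80.1739) (42.0841, 52.7156) (44, 53.0995) (44, 70.3989) (1.2999, 90) (0, 90)]  |A|=643.8812
7. ⊥bis P4·P6 via (34.245,41.175): [(0, 80.1739) (42.0841, 52.7156) (44, 53.0995) (44, 70.3989) (1.2999, 90) (0, 90)]  |A|=643.8812
8. ⊥bis P4·P7 via (22.765,72.275): [(22.2924, 65.629) (42.0841, 52.7156) (44, 53.0995) (44, 70.3989) (23.3071, 79.8978)]  |A|=356.3843
9. ⊥bis P4·P8 via (24.395,47.35): [(22.2924, 65.629) (42.0841, 52.7156) (44, 53.0995) (44, 70.3989) (23.3071, 79.8978)]  |A|=356.3843
10. canonical 5-gon: [(22.2924, 65.629) (42.0841, 52.7156) (44, 53.0995) (44, 70.3989) (23.3071, 79.8978)]
11. shoelace: 356.3843

Area of P4's cell: 356.3843 (5 vertices)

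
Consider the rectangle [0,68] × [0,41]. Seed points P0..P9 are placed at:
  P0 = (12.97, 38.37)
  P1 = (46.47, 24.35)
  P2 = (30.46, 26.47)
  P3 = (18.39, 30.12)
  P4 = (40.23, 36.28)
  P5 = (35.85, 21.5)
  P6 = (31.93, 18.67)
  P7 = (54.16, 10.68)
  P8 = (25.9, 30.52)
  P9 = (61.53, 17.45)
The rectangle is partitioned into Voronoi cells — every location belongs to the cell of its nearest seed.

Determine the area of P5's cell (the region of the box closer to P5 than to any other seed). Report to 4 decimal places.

Area of P5's cell: 108.5682

1. box [0,68]×[0,41]: [(0, 0) (68, 0) (68, 41) (0, 41)]
2. ⊥bis P5·P0 via (24.41,29.935): [(2.3382, 0) (68, 0) (68, 41) (32.5685, 41)]  |A|=2072.4132
3. ⊥bis P5·P1 via (41.16,22.925): [(2.3382, 0) (47.3122, 0) (36.3094, 41) (32.5685, 41)]  |A|=998.655
4. ⊥bis P5·P2 via (33.155,23.985): [(11.039, 0) (47.3122, 0) (39.1351, 30.4705)]  |A|=552.6308
5. ⊥bis P5·P3 via (27.12,25.81): [(18.2253, 7.7937) (14.3776, 0) (47.3122, 0) (39.1351, 30.4705)]  |A|=539.6206
6. ⊥bis P5·P4 via (38.04,28.89): [(37.7555, 28.9743) (18.2253, 7.7937) (14.3776, 0) (47.3122, 0) (39.6905, 28.4009)]  |A|=537.7776
7. ⊥bis P5·P6 via (33.89,20.085): [(37.7555, 28.9743) (31.9881, 22.7195) (46.6744, 2.3766) (39.6905, 28.4009)]  |A|=127.7693
8. ⊥bis P5·P7 via (45.005,16.09): [(37.7555, 28.9743) (31.9881, 22.7195) (41.3002, 9.8207) (43.6222, 13.75) (39.6905, 28.4009)]  |A|=108.5682
9. ⊥bis P5·P8 via (30.875,26.01): [(37.7555, 28.9743) (31.9881, 22.7195) (41.3002, 9.8207) (43.6222, 13.75) (39.6905, 28.4009)]  |A|=108.5682
10. ⊥bis P5·P9 via (48.69,19.475): [(37.7555, 28.9743) (31.9881, 22.7195) (41.3002, 9.8207) (43.6222, 13.75) (39.6905, 28.4009)]  |A|=108.5682
11. canonical 5-gon: [(37.7555, 28.9743) (31.9881, 22.7195) (41.3002, 9.8207) (43.6222, 13.75) (39.6905, 28.4009)]
12. shoelace: 108.5682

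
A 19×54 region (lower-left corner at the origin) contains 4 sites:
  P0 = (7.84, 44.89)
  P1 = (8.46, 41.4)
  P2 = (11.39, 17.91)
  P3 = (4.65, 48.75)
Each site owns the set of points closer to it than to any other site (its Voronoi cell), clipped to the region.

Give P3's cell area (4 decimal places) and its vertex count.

1. box [0,19]×[0,54]: [(0, 0) (19, 0) (19, 54) (0, 54)]
2. ⊥bis P3·P0 via (6.245,46.82): [(0, 41.659) (14.933, 54) (0, 54)]  |A|=92.1444
3. ⊥bis P3·P1 via (6.555,45.075): [(0, 41.6771) (0.0588, 41.7076) (14.933, 54) (0, 54)]  |A|=92.1439
4. ⊥bis P3·P2 via (8.02,33.33): [(0, 41.6771) (0.0588, 41.7076) (14.933, 54) (0, 54)]  |A|=92.1439
5. canonical 4-gon: [(0, 41.6771) (0.0588, 41.7076) (14.933, 54) (0, 54)]
6. shoelace: 92.1439

Area of P3's cell: 92.1439 (4 vertices)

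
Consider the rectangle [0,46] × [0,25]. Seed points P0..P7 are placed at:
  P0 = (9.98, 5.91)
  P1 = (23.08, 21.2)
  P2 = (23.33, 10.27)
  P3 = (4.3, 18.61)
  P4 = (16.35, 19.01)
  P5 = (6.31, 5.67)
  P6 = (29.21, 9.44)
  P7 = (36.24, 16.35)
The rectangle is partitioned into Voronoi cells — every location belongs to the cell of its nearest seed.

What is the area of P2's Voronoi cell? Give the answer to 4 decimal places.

Area of P2's cell: 130.1073

1. box [0,46]×[0,25]: [(0, 0) (46, 0) (46, 25) (0, 25)]
2. ⊥bis P2·P0 via (16.655,8.09): [(19.2971, 0) (46, 0) (46, 25) (11.1323, 25)]  |A|=769.6317
3. ⊥bis P2·P1 via (23.205,15.735): [(14.2253, 15.5296) (19.2971, 0) (46, 0) (46, 16.2564)]  |A|=465.6136
4. ⊥bis P2·P3 via (13.815,14.44): [(14.2932, 15.5312) (14.254, 15.4417) (19.2971, 0) (46, 0) (46, 16.2564)]  |A|=465.6106
5. ⊥bis P2·P4 via (19.84,14.64): [(21.1523, 15.688) (15.6172, 11.2676) (19.2971, 0) (46, 0) (46, 16.2564)]  |A|=450.7417
6. ⊥bis P2·P5 via (14.82,7.97): [(21.1523, 15.688) (15.6172, 11.2676) (19.2971, 0) (46, 0) (46, 16.2564)]  |A|=450.7417
7. ⊥bis P2·P6 via (26.27,9.855): [(27.1126, 15.8244) (21.1523, 15.688) (15.6172, 11.2676) (19.2971, 0) (24.8789, 0)]  |A|=130.1073
8. ⊥bis P2·P7 via (29.785,13.31): [(27.1126, 15.8244) (21.1523, 15.688) (15.6172, 11.2676) (19.2971, 0) (24.8789, 0)]  |A|=130.1073
9. canonical 5-gon: [(27.1126, 15.8244) (21.1523, 15.688) (15.6172, 11.2676) (19.2971, 0) (24.8789, 0)]
10. shoelace: 130.1073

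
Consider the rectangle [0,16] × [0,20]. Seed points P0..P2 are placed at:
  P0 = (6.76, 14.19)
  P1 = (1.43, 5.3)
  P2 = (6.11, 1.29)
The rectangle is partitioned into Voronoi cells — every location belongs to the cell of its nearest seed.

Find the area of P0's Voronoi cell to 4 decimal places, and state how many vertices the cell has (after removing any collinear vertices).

1. box [0,16]×[0,20]: [(0, 0) (16, 0) (16, 20) (0, 20)]
2. ⊥bis P0·P1 via (4.095,9.745): [(0, 12.2002) (16, 2.6074) (16, 20) (0, 20)]  |A|=201.5399
3. ⊥bis P0·P2 via (6.435,7.74): [(0, 12.2002) (7.5313, 7.6848) (16, 7.258) (16, 20) (0, 20)]  |A|=181.8473
4. canonical 5-gon: [(0, 12.2002) (7.5313, 7.6848) (16, 7.258) (16, 20) (0, 20)]
5. shoelace: 181.8473

Area of P0's cell: 181.8473 (5 vertices)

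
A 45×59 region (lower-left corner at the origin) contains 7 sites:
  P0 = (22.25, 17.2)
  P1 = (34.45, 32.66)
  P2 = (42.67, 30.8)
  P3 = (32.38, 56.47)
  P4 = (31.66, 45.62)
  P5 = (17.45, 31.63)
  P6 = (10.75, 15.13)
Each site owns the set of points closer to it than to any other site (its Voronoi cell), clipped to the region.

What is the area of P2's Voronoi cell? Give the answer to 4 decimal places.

Area of P2's cell: 220.1159

1. box [0,45]×[0,59]: [(0, 0) (45, 0) (45, 59) (0, 59)]
2. ⊥bis P2·P0 via (32.46,24): [(45, 5.1716) (45, 59) (9.1495, 59)]  |A|=964.8877
3. ⊥bis P2·P1 via (38.56,31.73): [(35.7075, 19.1239) (45, 5.1716) (45, 59) (44.7306, 59)]  |A|=255.4712
4. ⊥bis P2·P3 via (37.525,43.635): [(41.6258, 45.2788) (35.7075, 19.1239) (45, 5.1716) (45, 46.6314)]  |A|=232.7557
5. ⊥bis P2·P4 via (37.165,38.21): [(40.6045, 40.7652) (35.7075, 19.1239) (45, 5.1716) (45, 44.0307)]  |A|=220.1159
6. ⊥bis P2·P5 via (30.06,31.215): [(40.6045, 40.7652) (35.7075, 19.1239) (45, 5.1716) (45, 44.0307)]  |A|=220.1159
7. ⊥bis P2·P6 via (26.71,22.965): [(40.6045, 40.7652) (35.7075, 19.1239) (45, 5.1716) (45, 44.0307)]  |A|=220.1159
8. canonical 4-gon: [(40.6045, 40.7652) (35.7075, 19.1239) (45, 5.1716) (45, 44.0307)]
9. shoelace: 220.1159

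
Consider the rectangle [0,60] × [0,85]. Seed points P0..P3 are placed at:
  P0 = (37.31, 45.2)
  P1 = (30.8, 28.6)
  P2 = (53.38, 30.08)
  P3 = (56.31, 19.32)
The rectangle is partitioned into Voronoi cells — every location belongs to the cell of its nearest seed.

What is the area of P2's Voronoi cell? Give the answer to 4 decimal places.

Area of P2's cell: 357.3876

1. box [0,60]×[0,85]: [(0, 0) (60, 0) (60, 85) (0, 85)]
2. ⊥bis P2·P0 via (45.345,37.64): [(9.9301, 0) (60, 0) (60, 53.2158)]  |A|=1332.2534
3. ⊥bis P2·P1 via (42.09,29.34): [(41.7934, 33.8652) (44.0131, 0) (60, 0) (60, 53.2158)]  |A|=755.1398
4. ⊥bis P2·P3 via (54.845,24.7): [(41.7934, 33.8652) (42.6125, 21.369) (60, 26.1037) (60, 53.2158)]  |A|=357.3876
5. canonical 4-gon: [(41.7934, 33.8652) (42.6125, 21.369) (60, 26.1037) (60, 53.2158)]
6. shoelace: 357.3876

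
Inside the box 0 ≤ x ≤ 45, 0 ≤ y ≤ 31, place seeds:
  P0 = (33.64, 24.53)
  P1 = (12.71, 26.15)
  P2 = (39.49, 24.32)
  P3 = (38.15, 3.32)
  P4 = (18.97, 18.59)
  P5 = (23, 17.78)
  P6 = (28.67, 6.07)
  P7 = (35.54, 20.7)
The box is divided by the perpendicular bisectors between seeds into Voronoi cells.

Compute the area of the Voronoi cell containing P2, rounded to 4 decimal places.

Area of P2's cell: 100.9244

1. box [0,45]×[0,31]: [(0, 0) (45, 0) (45, 31) (0, 31)]
2. ⊥bis P2·P0 via (36.565,24.425): [(35.6882, 0) (45, 0) (45, 31) (36.801, 31)]  |A|=271.4169
3. ⊥bis P2·P1 via (26.1,25.235): [(35.6882, 0) (45, 0) (45, 31) (36.801, 31)]  |A|=271.4169
4. ⊥bis P2·P3 via (38.82,13.82): [(36.1903, 13.9878) (45, 13.4257) (45, 31) (36.801, 31)]  |A|=147.1534
5. ⊥bis P2·P4 via (29.23,21.455): [(36.1903, 13.9878) (45, 13.4257) (45, 31) (36.801, 31)]  |A|=147.1534
6. ⊥bis P2·P5 via (31.245,21.05): [(36.1903, 13.9878) (45, 13.4257) (45, 31) (36.801, 31)]  |A|=147.1534
7. ⊥bis P2·P6 via (34.08,15.195): [(36.1903, 13.9878) (45, 13.4257) (45, 31) (36.801, 31)]  |A|=147.1534
8. ⊥bis P2·P7 via (37.515,22.51): [(36.5347, 23.5797) (45, 14.3427) (45, 31) (36.801, 31)]  |A|=100.9244
9. canonical 4-gon: [(36.5347, 23.5797) (45, 14.3427) (45, 31) (36.801, 31)]
10. shoelace: 100.9244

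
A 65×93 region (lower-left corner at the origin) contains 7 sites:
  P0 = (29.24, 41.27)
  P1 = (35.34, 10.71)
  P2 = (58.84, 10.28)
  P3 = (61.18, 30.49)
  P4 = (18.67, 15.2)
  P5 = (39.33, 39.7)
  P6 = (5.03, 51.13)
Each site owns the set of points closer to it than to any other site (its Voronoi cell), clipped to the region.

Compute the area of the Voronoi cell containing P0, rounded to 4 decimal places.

1. box [0,65]×[0,93]: [(0, 0) (65, 0) (65, 93) (0, 93)]
2. ⊥bis P0·P1 via (32.29,25.99): [(0, 19.5447) (65, 32.5192) (65, 93) (0, 93)]  |A|=4352.9254
3. ⊥bis P0·P2 via (44.04,25.775): [(0, 19.5447) (47.4288, 29.0118) (65, 45.7949) (65, 93) (0, 93)]  |A|=4236.2903
4. ⊥bis P0·P3 via (45.21,35.88): [(0, 19.5447) (42.5642, 28.0408) (64.4884, 93) (0, 93)]  |A|=3657.8426
5. ⊥bis P0·P4 via (23.955,28.235): [(0, 37.9475) (30.4151, 25.6158) (42.5642, 28.0408) (64.4884, 93) (0, 93)]  |A|=3377.9808
6. ⊥bis P0·P5 via (34.285,40.485): [(0, 37.9475) (30.4151, 25.6158) (32.0212, 25.9364) (42.4563, 93) (0, 93)]  |A|=2319.8409
7. ⊥bis P0·P6 via (17.135,46.2): [(11.8219, 33.1543) (30.4151, 25.6158) (32.0212, 25.9364) (42.4563, 93) (36.1952, 93)]  |A|=911.3647
8. canonical 5-gon: [(11.8219, 33.1543) (30.4151, 25.6158) (32.0212, 25.9364) (42.4563, 93) (36.1952, 93)]
9. shoelace: 911.3647

Area of P0's cell: 911.3647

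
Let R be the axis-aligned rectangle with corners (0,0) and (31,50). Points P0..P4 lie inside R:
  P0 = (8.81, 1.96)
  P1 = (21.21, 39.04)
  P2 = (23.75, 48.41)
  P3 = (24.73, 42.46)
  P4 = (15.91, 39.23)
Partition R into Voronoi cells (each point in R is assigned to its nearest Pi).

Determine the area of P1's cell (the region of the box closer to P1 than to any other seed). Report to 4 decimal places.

1. box [0,31]×[0,50]: [(0, 0) (31, 0) (31, 50) (0, 50)]
2. ⊥bis P1·P0 via (15.01,20.5): [(0, 25.5195) (31, 15.1528) (31, 50) (0, 50)]  |A|=919.5797
3. ⊥bis P1·P2 via (22.48,43.725): [(0, 49.8188) (0, 25.5195) (31, 15.1528) (31, 41.4154)]  |A|=783.7106
4. ⊥bis P1·P3 via (22.97,40.75): [(19.2212, 44.6084) (0, 49.8188) (0, 25.5195) (31, 15.1528) (31, 32.4852)]  |A|=731.1171
5. ⊥bis P1·P4 via (18.56,39.135): [(19.2212, 44.6084) (18.7607, 44.7332) (17.8578, 19.5477) (31, 15.1528) (31, 32.4852)]  |A|=275.6057
6. canonical 5-gon: [(19.2212, 44.6084) (18.7607, 44.7332) (17.8578, 19.5477) (31, 15.1528) (31, 32.4852)]
7. shoelace: 275.6057

Area of P1's cell: 275.6057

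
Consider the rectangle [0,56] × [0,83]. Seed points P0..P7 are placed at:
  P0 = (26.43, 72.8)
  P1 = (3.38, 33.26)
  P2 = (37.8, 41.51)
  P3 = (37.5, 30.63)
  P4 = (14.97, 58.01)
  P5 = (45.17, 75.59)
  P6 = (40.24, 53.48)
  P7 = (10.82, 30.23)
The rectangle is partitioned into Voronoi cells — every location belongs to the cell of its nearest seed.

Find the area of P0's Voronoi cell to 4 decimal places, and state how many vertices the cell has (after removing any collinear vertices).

Area of P0's cell: 510.1867 (5 vertices)

1. box [0,56]×[0,83]: [(0, 0) (56, 0) (56, 83) (0, 83)]
2. ⊥bis P0·P1 via (14.905,53.03): [(0, 61.7189) (56, 29.0735) (56, 83) (0, 83)]  |A|=2105.8118
3. ⊥bis P0·P2 via (32.115,57.155): [(0, 61.7189) (17.1544, 51.7187) (56, 65.8342) (56, 83) (0, 83)]  |A|=1391.8162
4. ⊥bis P0·P3 via (31.965,51.715): [(0, 61.7189) (17.1544, 51.7187) (56, 65.8342) (56, 83) (0, 83)]  |A|=1391.8162
5. ⊥bis P0·P4 via (20.7,65.405): [(0, 81.4444) (31.5924, 56.9651) (56, 65.8342) (56, 83) (0, 83)]  |A|=963.0393
6. ⊥bis P0·P5 via (35.8,74.195): [(0, 81.4444) (31.5924, 56.9651) (38.0176, 59.2998) (34.4891, 83) (0, 83)]  |A|=553.7925
7. ⊥bis P0·P6 via (33.335,63.14): [(0, 81.4444) (28.2833, 59.5291) (37.0505, 65.7958) (34.4891, 83) (0, 83)]  |A|=510.1867
8. ⊥bis P0·P7 via (18.625,51.515): [(0, 81.4444) (28.2833, 59.5291) (37.0505, 65.7958) (34.4891, 83) (0, 83)]  |A|=510.1867
9. canonical 5-gon: [(0, 81.4444) (28.2833, 59.5291) (37.0505, 65.7958) (34.4891, 83) (0, 83)]
10. shoelace: 510.1867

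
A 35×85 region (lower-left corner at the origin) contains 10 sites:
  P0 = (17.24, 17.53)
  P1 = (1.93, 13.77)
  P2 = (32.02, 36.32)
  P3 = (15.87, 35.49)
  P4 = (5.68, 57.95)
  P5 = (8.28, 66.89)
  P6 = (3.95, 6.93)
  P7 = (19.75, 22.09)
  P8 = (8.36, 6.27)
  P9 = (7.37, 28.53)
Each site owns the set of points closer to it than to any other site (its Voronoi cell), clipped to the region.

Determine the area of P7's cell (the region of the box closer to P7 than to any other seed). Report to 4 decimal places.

Area of P7's cell: 234.0023

1. box [0,35]×[0,85]: [(0, 0) (35, 0) (35, 85) (0, 85)]
2. ⊥bis P7·P0 via (18.495,19.81): [(0, 29.9904) (35, 10.725) (35, 85) (0, 85)]  |A|=2262.481
3. ⊥bis P7·P1 via (10.84,17.93): [(0, 41.1474) (7.0109, 26.1313) (35, 10.725) (35, 85) (0, 85)]  |A|=2223.3706
4. ⊥bis P7·P2 via (25.885,29.205): [(0, 51.5247) (0, 41.1474) (7.0109, 26.1313) (35, 10.725) (35, 21.3455)]  |A|=523.5982
5. ⊥bis P7·P3 via (17.81,28.79): [(24.2153, 30.6447) (7.5683, 25.8245) (35, 10.725) (35, 21.3455)]  |A|=249.0631
6. ⊥bis P7·P4 via (12.715,40.02): [(24.2153, 30.6447) (7.5683, 25.8245) (35, 10.725) (35, 21.3455)]  |A|=249.0631
7. ⊥bis P7·P5 via (14.015,44.49): [(24.2153, 30.6447) (7.5683, 25.8245) (35, 10.725) (35, 21.3455)]  |A|=249.0631
8. ⊥bis P7·P6 via (11.85,14.51): [(24.2153, 30.6447) (7.5683, 25.8245) (35, 10.725) (35, 21.3455)]  |A|=249.0631
9. ⊥bis P7·P8 via (14.055,14.18): [(24.2153, 30.6447) (7.5683, 25.8245) (35, 10.725) (35, 21.3455)]  |A|=249.0631
10. ⊥bis P7·P9 via (13.56,25.31): [(24.2153, 30.6447) (14.9376, 27.9583) (12.4343, 23.146) (35, 10.725) (35, 21.3455)]  |A|=234.0023
11. canonical 5-gon: [(24.2153, 30.6447) (14.9376, 27.9583) (12.4343, 23.146) (35, 10.725) (35, 21.3455)]
12. shoelace: 234.0023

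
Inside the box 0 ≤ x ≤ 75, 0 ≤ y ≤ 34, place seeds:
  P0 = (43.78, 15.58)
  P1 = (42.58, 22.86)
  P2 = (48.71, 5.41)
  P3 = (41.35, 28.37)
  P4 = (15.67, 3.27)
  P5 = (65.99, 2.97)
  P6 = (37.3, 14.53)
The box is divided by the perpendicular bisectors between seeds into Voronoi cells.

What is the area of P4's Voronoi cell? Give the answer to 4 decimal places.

Area of P4's cell: 749.2749

1. box [0,75]×[0,34]: [(0, 0) (75, 0) (75, 34) (0, 34)]
2. ⊥bis P4·P0 via (29.725,9.425): [(0, 0) (33.8524, 0) (18.9631, 34) (0, 34)]  |A|=897.8631
3. ⊥bis P4·P1 via (29.125,13.065): [(0, 0) (33.8524, 0) (26.6302, 16.492) (13.8847, 34) (0, 34)]  |A|=853.4071
4. ⊥bis P4·P2 via (32.19,4.34): [(0, 0) (32.4711, 0) (32.2313, 3.7018) (26.6302, 16.492) (13.8847, 34) (0, 34)]  |A|=850.8505
5. ⊥bis P4·P3 via (28.51,15.82): [(0, 0) (32.4711, 0) (32.2313, 3.7018) (26.6302, 16.492) (23.0609, 21.395) (10.7406, 34) (0, 34)]  |A|=831.0349
6. ⊥bis P4·P5 via (40.83,3.12): [(0, 0) (32.4711, 0) (32.2313, 3.7018) (26.6302, 16.492) (23.0609, 21.395) (10.7406, 34) (0, 34)]  |A|=831.0349
7. ⊥bis P4·P6 via (26.485,8.9): [(0, 0) (31.1181, 0) (16.4702, 28.138) (10.7406, 34) (0, 34)]  |A|=749.2749
8. canonical 5-gon: [(0, 0) (31.1181, 0) (16.4702, 28.138) (10.7406, 34) (0, 34)]
9. shoelace: 749.2749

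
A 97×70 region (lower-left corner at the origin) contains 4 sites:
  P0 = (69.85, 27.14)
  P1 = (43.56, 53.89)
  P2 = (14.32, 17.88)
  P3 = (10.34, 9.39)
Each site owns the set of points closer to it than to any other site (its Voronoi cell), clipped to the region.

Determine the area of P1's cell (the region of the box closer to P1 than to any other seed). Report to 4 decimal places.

Area of P1's cell: 2143.9993

1. box [0,97]×[0,70]: [(0, 0) (97, 0) (97, 70) (0, 70)]
2. ⊥bis P1·P0 via (56.705,40.515): [(0, 0) (15.4811, 0) (86.7059, 70) (0, 70)]  |A|=3576.5452
3. ⊥bis P1·P2 via (28.94,35.885): [(0, 59.3842) (41.564, 25.6344) (86.7059, 70) (0, 70)]  |A|=2143.9993
4. ⊥bis P1·P3 via (26.95,31.64): [(0, 59.3842) (41.564, 25.6344) (86.7059, 70) (0, 70)]  |A|=2143.9993
5. canonical 4-gon: [(0, 59.3842) (41.564, 25.6344) (86.7059, 70) (0, 70)]
6. shoelace: 2143.9993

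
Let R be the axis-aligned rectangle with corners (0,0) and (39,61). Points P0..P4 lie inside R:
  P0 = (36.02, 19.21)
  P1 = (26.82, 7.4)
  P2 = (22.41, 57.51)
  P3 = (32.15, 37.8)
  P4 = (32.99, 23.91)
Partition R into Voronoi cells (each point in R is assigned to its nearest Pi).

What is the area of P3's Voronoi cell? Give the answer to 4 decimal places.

1. box [0,39]×[0,61]: [(0, 0) (39, 0) (39, 61) (0, 61)]
2. ⊥bis P3·P0 via (34.085,28.505): [(0, 21.4093) (39, 29.5282) (39, 61) (0, 61)]  |A|=1385.7189
3. ⊥bis P3·P1 via (29.485,22.6): [(0, 27.7696) (16.5846, 24.8618) (39, 29.5282) (39, 61) (0, 61)]  |A|=1332.9778
4. ⊥bis P3·P2 via (27.28,47.655): [(0, 34.1742) (0, 27.7696) (16.5846, 24.8618) (39, 29.5282) (39, 53.4466)]  |A|=662.5831
5. ⊥bis P3·P4 via (32.57,30.855): [(0, 34.1742) (0, 28.8853) (39, 31.2439) (39, 53.4466)]  |A|=536.0863
6. canonical 4-gon: [(0, 34.1742) (0, 28.8853) (39, 31.2439) (39, 53.4466)]
7. shoelace: 536.0863

Area of P3's cell: 536.0863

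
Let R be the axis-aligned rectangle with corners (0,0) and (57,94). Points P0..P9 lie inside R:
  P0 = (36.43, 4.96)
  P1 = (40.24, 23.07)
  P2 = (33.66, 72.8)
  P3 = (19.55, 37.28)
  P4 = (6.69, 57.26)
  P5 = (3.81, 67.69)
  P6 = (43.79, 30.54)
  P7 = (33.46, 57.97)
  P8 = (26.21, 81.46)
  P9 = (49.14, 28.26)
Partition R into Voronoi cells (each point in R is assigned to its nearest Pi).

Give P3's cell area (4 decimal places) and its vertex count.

Area of P3's cell: 959.8365 (6 vertices)

1. box [0,57]×[0,94]: [(0, 0) (57, 0) (57, 94) (0, 94)]
2. ⊥bis P3·P0 via (27.99,21.12): [(0, 6.5015) (57, 36.2713) (57, 94) (0, 94)]  |A|=4138.9774
3. ⊥bis P3·P1 via (29.895,30.175): [(0, 6.5015) (21.263, 17.6066) (57, 69.6403) (57, 94) (0, 94)]  |A|=3542.7217
4. ⊥bis P3·P2 via (26.605,55.04): [(0, 65.6086) (0, 6.5015) (21.263, 17.6066) (42.6067, 48.6835)]  |A|=1471.0605
5. ⊥bis P3·P4 via (13.12,47.27): [(25.7312, 55.3871) (0, 38.8254) (0, 6.5015) (21.263, 17.6066) (42.6067, 48.6835)]  |A|=1126.4786
6. ⊥bis P3·P5 via (11.68,52.485): [(25.7312, 55.3871) (0, 38.8254) (0, 6.5015) (21.263, 17.6066) (42.6067, 48.6835)]  |A|=1126.4786
7. ⊥bis P3·P6 via (31.67,33.91): [(36.4571, 51.1264) (25.7312, 55.3871) (0, 38.8254) (0, 6.5015) (21.263, 17.6066) (31.1325, 31.9768)]  |A|=1061.0932
8. ⊥bis P3·P7 via (26.505,47.625): [(34.0694, 42.5394) (20.228, 51.845) (0, 38.8254) (0, 6.5015) (21.263, 17.6066) (31.1325, 31.9768)]  |A|=959.8365
9. ⊥bis P3·P8 via (22.88,59.37): [(34.0694, 42.5394) (20.228, 51.845) (0, 38.8254) (0, 6.5015) (21.263, 17.6066) (31.1325, 31.9768)]  |A|=959.8365
10. ⊥bis P3·P9 via (34.345,32.77): [(34.0694, 42.5394) (20.228, 51.845) (0, 38.8254) (0, 6.5015) (21.263, 17.6066) (31.1325, 31.9768)]  |A|=959.8365
11. canonical 6-gon: [(34.0694, 42.5394) (20.228, 51.845) (0, 38.8254) (0, 6.5015) (21.263, 17.6066) (31.1325, 31.9768)]
12. shoelace: 959.8365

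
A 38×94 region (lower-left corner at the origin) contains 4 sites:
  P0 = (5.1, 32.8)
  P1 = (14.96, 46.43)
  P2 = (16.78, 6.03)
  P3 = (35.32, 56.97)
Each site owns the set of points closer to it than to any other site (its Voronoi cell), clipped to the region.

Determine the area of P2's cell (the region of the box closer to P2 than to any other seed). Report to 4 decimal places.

1. box [0,38]×[0,94]: [(0, 0) (38, 0) (38, 94) (0, 94)]
2. ⊥bis P2·P0 via (10.94,19.415): [(0, 14.6418) (0, 0) (38, 0) (38, 31.2215)]  |A|=871.4028
3. ⊥bis P2·P1 via (15.87,26.23): [(27.7905, 26.767) (0, 14.6418) (0, 0) (38, 0) (38, 27.2269)]  |A|=851.0114
4. ⊥bis P2·P3 via (26.05,31.5): [(37.8136, 27.2185) (27.7905, 26.767) (0, 14.6418) (0, 0) (38, 0) (38, 27.1507)]  |A|=851.0043
5. canonical 6-gon: [(37.8136, 27.2185) (27.7905, 26.767) (0, 14.6418) (0, 0) (38, 0) (38, 27.1507)]
6. shoelace: 851.0043

Area of P2's cell: 851.0043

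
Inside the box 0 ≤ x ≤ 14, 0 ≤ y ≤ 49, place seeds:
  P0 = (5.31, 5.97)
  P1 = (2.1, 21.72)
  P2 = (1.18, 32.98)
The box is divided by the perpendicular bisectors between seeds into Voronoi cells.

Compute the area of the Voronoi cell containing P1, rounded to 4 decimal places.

Area of P1's cell: 185.7994

1. box [0,14]×[0,49]: [(0, 0) (14, 0) (14, 49) (0, 49)]
2. ⊥bis P1·P0 via (3.705,13.845): [(0, 13.0899) (14, 15.9432) (14, 49) (0, 49)]  |A|=482.7683
3. ⊥bis P1·P2 via (1.64,27.35): [(0, 27.216) (0, 13.0899) (14, 15.9432) (14, 28.3599)]  |A|=185.7994
4. canonical 4-gon: [(0, 27.216) (0, 13.0899) (14, 15.9432) (14, 28.3599)]
5. shoelace: 185.7994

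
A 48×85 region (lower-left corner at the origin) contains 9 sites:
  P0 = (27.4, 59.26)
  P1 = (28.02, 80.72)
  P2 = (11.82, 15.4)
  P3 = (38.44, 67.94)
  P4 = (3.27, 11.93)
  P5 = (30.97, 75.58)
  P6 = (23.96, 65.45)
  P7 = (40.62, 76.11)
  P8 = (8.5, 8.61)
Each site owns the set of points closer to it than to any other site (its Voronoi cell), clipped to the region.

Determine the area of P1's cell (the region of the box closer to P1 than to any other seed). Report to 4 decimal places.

Area of P1's cell: 274.7071

1. box [0,48]×[0,85]: [(0, 0) (48, 0) (48, 85) (0, 85)]
2. ⊥bis P1·P0 via (27.71,69.99): [(0, 70.7906) (48, 69.4038) (48, 85) (0, 85)]  |A|=715.3351
3. ⊥bis P1·P2 via (19.92,48.06): [(0, 70.7906) (48, 69.4038) (48, 85) (0, 85)]  |A|=715.3351
4. ⊥bis P1·P3 via (33.23,74.33): [(0, 70.7906) (27.9003, 69.9845) (46.3166, 85) (0, 85)]  |A|=545.9573
5. ⊥bis P1·P4 via (15.645,46.325): [(0, 70.7906) (27.9003, 69.9845) (46.3166, 85) (0, 85)]  |A|=545.9573
6. ⊥bis P1·P5 via (29.495,78.15): [(0, 70.7906) (15.8731, 70.332) (41.4303, 85) (0, 85)]  |A|=416.6237
7. ⊥bis P1·P6 via (25.99,73.085): [(0, 79.9952) (22.3542, 74.0517) (41.4303, 85) (0, 85)]  |A|=282.7344
8. ⊥bis P1·P7 via (34.32,78.415): [(0, 79.9952) (22.3542, 74.0517) (35.4798, 81.5848) (36.7293, 85) (0, 85)]  |A|=274.7071
9. ⊥bis P1·P8 via (18.26,44.665): [(0, 79.9952) (22.3542, 74.0517) (35.4798, 81.5848) (36.7293, 85) (0, 85)]  |A|=274.7071
10. canonical 5-gon: [(0, 79.9952) (22.3542, 74.0517) (35.4798, 81.5848) (36.7293, 85) (0, 85)]
11. shoelace: 274.7071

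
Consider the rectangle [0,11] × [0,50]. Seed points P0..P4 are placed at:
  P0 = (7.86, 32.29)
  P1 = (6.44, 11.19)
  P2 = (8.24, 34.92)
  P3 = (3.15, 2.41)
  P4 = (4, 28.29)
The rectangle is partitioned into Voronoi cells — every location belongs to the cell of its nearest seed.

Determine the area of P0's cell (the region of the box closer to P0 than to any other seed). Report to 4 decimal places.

1. box [0,11]×[0,50]: [(0, 0) (11, 0) (11, 50) (0, 50)]
2. ⊥bis P0·P1 via (7.15,21.74): [(0, 22.2212) (11, 21.4809) (11, 50) (0, 50)]  |A|=309.6385
3. ⊥bis P0·P2 via (8.05,33.605): [(0, 34.7681) (0, 22.2212) (11, 21.4809) (11, 33.1788)]  |A|=133.3464
4. ⊥bis P0·P3 via (5.505,17.35): [(0, 34.7681) (0, 22.2212) (11, 21.4809) (11, 33.1788)]  |A|=133.3464
5. ⊥bis P0·P4 via (5.93,30.29): [(1.5165, 34.549) (11, 25.3975) (11, 33.1788)]  |A|=36.8969
6. canonical 3-gon: [(1.5165, 34.549) (11, 25.3975) (11, 33.1788)]
7. shoelace: 36.8969

Area of P0's cell: 36.8969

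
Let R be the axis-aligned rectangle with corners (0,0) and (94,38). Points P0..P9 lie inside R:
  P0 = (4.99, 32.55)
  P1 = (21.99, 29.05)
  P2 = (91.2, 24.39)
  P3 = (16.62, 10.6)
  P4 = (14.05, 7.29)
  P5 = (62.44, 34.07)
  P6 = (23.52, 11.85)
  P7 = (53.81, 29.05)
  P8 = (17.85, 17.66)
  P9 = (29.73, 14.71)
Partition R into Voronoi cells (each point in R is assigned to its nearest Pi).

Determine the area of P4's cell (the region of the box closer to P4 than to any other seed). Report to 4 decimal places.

Area of P4's cell: 262.4709

1. box [0,94]×[0,38]: [(0, 0) (94, 0) (94, 38) (0, 38)]
2. ⊥bis P4·P0 via (9.52,19.92): [(0, 16.5055) (0, 0) (94, 0) (94, 38) (59.9285, 38)]  |A|=2927.9326
3. ⊥bis P4·P1 via (18.02,18.17): [(11.3879, 20.59) (0, 16.5055) (0, 0) (67.8159, 0)]  |A|=792.145
4. ⊥bis P4·P2 via (52.625,15.84): [(55.1081, 4.6369) (11.3879, 20.59) (0, 16.5055) (0, 0) (56.1359, 0)]  |A|=765.0654
5. ⊥bis P4·P3 via (15.335,8.945): [(3.8289, 17.8788) (0, 16.5055) (0, 0) (26.8556, 0)]  |A|=271.6711
6. ⊥bis P4·P5 via (38.245,20.68): [(3.8289, 17.8788) (0, 16.5055) (0, 0) (26.8556, 0)]  |A|=271.6711
7. ⊥bis P4·P6 via (18.785,9.57): [(21.3257, 4.2936) (3.8289, 17.8788) (0, 16.5055) (0, 0) (23.3932, 0)]  |A|=264.2379
8. ⊥bis P4·P7 via (33.93,18.17): [(21.3257, 4.2936) (3.8289, 17.8788) (0, 16.5055) (0, 0) (23.3932, 0)]  |A|=264.2379
9. ⊥bis P4·P8 via (15.95,12.475): [(21.3257, 4.2936) (6.1754, 16.0568) (2.5021, 17.4029) (0, 16.5055) (0, 0) (23.3932, 0)]  |A|=262.4709
10. ⊥bis P4·P9 via (21.89,11): [(21.3257, 4.2936) (6.1754, 16.0568) (2.5021, 17.4029) (0, 16.5055) (0, 0) (23.3932, 0)]  |A|=262.4709
11. canonical 6-gon: [(21.3257, 4.2936) (6.1754, 16.0568) (2.5021, 17.4029) (0, 16.5055) (0, 0) (23.3932, 0)]
12. shoelace: 262.4709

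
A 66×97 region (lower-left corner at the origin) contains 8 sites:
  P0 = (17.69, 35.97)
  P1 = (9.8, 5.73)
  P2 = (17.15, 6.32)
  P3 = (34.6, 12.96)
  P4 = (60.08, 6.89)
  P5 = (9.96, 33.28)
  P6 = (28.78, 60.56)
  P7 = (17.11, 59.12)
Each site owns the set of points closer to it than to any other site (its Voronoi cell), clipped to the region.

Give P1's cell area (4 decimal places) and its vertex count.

1. box [0,66]×[0,97]: [(0, 0) (66, 0) (66, 97) (0, 97)]
2. ⊥bis P1·P0 via (13.745,20.85): [(0, 24.4362) (0, 0) (66, 0) (66, 7.216)]  |A|=1044.5243
3. ⊥bis P1·P2 via (13.475,6.025): [(12.2537, 21.2391) (0, 24.4362) (0, 0) (13.9586, 0)]  |A|=297.952
4. ⊥bis P1·P3 via (22.2,9.345): [(12.2537, 21.2391) (0, 24.4362) (0, 0) (13.9586, 0)]  |A|=297.952
5. ⊥bis P1·P4 via (34.94,6.31): [(12.2537, 21.2391) (0, 24.4362) (0, 0) (13.9586, 0)]  |A|=297.952
6. ⊥bis P1·P5 via (9.88,19.505): [(12.3941, 19.4904) (0, 19.5624) (0, 0) (13.9586, 0)]  |A|=257.2588
7. ⊥bis P1·P6 via (19.29,33.145): [(12.3941, 19.4904) (0, 19.5624) (0, 0) (13.9586, 0)]  |A|=257.2588
8. ⊥bis P1·P7 via (13.455,32.425): [(12.3941, 19.4904) (0, 19.5624) (0, 0) (13.9586, 0)]  |A|=257.2588
9. canonical 4-gon: [(12.3941, 19.4904) (0, 19.5624) (0, 0) (13.9586, 0)]
10. shoelace: 257.2588

Area of P1's cell: 257.2588 (4 vertices)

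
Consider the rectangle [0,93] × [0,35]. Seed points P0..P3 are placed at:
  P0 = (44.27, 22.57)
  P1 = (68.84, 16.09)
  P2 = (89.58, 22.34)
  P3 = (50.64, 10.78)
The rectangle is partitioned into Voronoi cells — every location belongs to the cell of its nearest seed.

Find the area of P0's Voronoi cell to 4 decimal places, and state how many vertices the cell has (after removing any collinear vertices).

1. box [0,93]×[0,35]: [(0, 0) (93, 0) (93, 35) (0, 35)]
2. ⊥bis P0·P1 via (56.555,19.33): [(0, 0) (51.457, 0) (60.6877, 35) (0, 35)]  |A|=1962.5327
3. ⊥bis P0·P2 via (66.925,22.455): [(0, 0) (51.457, 0) (60.6877, 35) (0, 35)]  |A|=1962.5327
4. ⊥bis P0·P3 via (47.455,16.675): [(0, 0) (16.5919, 0) (57.2506, 21.9674) (60.6877, 35) (0, 35)]  |A|=1579.5839
5. canonical 5-gon: [(0, 0) (16.5919, 0) (57.2506, 21.9674) (60.6877, 35) (0, 35)]
6. shoelace: 1579.5839

Area of P0's cell: 1579.5839 (5 vertices)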